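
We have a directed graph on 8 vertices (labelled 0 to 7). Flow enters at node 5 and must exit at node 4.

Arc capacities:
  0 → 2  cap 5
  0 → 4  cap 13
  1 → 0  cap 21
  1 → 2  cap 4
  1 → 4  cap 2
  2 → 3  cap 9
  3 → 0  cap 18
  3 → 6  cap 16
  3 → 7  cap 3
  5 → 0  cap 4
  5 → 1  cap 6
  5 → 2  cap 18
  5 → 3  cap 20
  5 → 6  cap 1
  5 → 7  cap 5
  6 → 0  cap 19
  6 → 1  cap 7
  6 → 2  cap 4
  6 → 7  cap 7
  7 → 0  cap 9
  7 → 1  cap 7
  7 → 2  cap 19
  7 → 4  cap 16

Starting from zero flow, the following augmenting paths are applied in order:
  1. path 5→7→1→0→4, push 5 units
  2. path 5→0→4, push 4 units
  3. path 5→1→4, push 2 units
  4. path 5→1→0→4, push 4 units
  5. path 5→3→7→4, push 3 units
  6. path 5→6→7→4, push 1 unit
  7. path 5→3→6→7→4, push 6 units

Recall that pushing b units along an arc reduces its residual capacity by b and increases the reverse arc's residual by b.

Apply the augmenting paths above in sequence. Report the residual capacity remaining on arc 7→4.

after path 1 (5→7→1→0→4, push 5): res(7,4)=16
after path 2 (5→0→4, push 4): res(7,4)=16
after path 3 (5→1→4, push 2): res(7,4)=16
after path 4 (5→1→0→4, push 4): res(7,4)=16
after path 5 (5→3→7→4, push 3): res(7,4)=13
after path 6 (5→6→7→4, push 1): res(7,4)=12
after path 7 (5→3→6→7→4, push 6): res(7,4)=6

Residual capacity of (7,4): 6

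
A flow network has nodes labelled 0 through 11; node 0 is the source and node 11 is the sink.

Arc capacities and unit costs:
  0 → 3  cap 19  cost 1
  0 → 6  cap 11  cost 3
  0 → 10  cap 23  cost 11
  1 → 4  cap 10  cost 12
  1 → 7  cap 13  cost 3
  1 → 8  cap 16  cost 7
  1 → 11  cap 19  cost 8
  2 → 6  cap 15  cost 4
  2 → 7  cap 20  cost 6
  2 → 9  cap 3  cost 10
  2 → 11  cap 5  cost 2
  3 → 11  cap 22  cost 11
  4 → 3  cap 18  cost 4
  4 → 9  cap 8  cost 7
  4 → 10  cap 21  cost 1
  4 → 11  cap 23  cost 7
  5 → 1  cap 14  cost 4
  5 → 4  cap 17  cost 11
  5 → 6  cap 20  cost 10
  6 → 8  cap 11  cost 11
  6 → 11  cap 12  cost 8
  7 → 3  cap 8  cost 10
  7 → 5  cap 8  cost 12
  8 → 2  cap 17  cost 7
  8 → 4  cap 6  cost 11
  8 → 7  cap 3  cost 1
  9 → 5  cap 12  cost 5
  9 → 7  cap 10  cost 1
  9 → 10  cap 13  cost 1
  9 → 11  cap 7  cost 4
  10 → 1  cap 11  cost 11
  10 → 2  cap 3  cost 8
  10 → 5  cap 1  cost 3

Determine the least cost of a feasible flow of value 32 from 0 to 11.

Minimum cost for 32 units: 391

shortest-cost path #1: 0→6→11 push 11 @ unit cost 11 (adds 121)
shortest-cost path #2: 0→3→11 push 19 @ unit cost 12 (adds 228)
shortest-cost path #3: 0→10→2→11 push 2 @ unit cost 21 (adds 42)
total cost = 391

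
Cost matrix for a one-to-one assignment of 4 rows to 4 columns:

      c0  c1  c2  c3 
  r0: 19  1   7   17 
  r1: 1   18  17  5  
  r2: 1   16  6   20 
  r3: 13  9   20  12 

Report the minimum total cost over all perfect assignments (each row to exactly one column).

optimal assignment: row0→col1 (cost 1), row1→col0 (cost 1), row2→col2 (cost 6), row3→col3 (cost 12)
total = 1 + 1 + 6 + 12 = 20

Minimum assignment cost: 20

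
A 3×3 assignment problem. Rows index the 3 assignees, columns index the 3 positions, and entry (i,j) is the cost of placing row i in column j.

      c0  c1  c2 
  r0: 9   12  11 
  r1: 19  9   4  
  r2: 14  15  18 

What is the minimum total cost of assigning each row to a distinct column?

Minimum assignment cost: 28

optimal assignment: row0→col0 (cost 9), row1→col2 (cost 4), row2→col1 (cost 15)
total = 9 + 4 + 15 = 28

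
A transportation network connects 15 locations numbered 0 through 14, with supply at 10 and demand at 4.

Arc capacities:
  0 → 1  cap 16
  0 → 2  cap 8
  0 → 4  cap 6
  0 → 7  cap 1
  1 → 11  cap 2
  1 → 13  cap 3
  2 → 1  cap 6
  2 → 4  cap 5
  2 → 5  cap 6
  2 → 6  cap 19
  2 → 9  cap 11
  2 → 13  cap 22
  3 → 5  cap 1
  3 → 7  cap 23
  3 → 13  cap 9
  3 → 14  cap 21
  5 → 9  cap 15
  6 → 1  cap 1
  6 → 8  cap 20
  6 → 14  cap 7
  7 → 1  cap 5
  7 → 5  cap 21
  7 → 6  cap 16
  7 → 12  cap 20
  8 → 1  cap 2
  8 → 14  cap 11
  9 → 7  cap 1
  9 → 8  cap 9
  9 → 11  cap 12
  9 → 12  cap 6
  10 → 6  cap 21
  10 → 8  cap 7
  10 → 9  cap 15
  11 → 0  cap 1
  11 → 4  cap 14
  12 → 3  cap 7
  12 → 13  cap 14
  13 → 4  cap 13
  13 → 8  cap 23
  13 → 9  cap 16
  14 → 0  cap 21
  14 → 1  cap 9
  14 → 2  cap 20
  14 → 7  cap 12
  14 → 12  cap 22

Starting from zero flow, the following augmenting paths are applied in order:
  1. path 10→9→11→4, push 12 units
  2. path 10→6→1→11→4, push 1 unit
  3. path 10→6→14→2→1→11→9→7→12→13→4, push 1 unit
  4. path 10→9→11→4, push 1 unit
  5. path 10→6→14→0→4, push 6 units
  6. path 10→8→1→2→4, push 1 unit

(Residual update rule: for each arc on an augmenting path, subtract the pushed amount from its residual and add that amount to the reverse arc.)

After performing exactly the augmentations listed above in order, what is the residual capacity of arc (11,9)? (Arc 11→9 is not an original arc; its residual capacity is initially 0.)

Residual capacity of (11,9): 12

after path 1 (10→9→11→4, push 12): res(11,9)=12
after path 2 (10→6→1→11→4, push 1): res(11,9)=12
after path 3 (10→6→14→2→1→11→9→7→12→13→4, push 1): res(11,9)=11
after path 4 (10→9→11→4, push 1): res(11,9)=12
after path 5 (10→6→14→0→4, push 6): res(11,9)=12
after path 6 (10→8→1→2→4, push 1): res(11,9)=12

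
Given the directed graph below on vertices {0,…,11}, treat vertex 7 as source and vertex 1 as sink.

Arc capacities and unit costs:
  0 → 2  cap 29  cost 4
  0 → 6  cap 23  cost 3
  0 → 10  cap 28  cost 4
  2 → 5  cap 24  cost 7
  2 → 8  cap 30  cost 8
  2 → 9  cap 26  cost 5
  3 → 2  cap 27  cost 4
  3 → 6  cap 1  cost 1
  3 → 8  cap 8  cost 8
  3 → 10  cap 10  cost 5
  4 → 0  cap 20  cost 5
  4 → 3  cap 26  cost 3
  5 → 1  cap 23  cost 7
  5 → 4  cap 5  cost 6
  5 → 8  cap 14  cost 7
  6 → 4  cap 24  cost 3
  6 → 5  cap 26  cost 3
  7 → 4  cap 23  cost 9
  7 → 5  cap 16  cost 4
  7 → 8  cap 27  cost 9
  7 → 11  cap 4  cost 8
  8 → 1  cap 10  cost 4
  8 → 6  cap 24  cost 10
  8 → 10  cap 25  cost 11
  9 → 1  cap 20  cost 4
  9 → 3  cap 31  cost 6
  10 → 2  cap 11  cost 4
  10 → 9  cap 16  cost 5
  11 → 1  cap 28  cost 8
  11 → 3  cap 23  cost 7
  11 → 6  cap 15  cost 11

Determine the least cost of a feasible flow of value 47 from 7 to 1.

Minimum cost for 47 units: 793

shortest-cost path #1: 7→5→1 push 16 @ unit cost 11 (adds 176)
shortest-cost path #2: 7→8→1 push 10 @ unit cost 13 (adds 130)
shortest-cost path #3: 7→11→1 push 4 @ unit cost 16 (adds 64)
shortest-cost path #4: 7→4→3→6→5→1 push 1 @ unit cost 23 (adds 23)
shortest-cost path #5: 7→4→3→2→9→1 push 16 @ unit cost 25 (adds 400)
total cost = 793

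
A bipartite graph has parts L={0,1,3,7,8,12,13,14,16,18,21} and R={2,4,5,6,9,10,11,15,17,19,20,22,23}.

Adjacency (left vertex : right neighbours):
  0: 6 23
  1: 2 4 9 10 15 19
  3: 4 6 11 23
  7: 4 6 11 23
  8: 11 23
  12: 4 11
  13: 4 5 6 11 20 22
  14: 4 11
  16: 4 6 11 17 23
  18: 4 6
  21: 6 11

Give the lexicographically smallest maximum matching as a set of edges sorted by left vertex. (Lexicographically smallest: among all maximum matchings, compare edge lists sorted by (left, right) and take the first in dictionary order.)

|M| = 7 (so the lex-smallest maximum matching has 7 edges)
process left vertices in ascending order; for each, take the smallest-labelled available neighbour that still permits 7 edges overall, or leave it unmatched if none does
lex-smallest matching: {0-6, 1-2, 3-4, 7-11, 8-23, 13-5, 16-17}

Lex-smallest maximum matching: {(0,6), (1,2), (3,4), (7,11), (8,23), (13,5), (16,17)}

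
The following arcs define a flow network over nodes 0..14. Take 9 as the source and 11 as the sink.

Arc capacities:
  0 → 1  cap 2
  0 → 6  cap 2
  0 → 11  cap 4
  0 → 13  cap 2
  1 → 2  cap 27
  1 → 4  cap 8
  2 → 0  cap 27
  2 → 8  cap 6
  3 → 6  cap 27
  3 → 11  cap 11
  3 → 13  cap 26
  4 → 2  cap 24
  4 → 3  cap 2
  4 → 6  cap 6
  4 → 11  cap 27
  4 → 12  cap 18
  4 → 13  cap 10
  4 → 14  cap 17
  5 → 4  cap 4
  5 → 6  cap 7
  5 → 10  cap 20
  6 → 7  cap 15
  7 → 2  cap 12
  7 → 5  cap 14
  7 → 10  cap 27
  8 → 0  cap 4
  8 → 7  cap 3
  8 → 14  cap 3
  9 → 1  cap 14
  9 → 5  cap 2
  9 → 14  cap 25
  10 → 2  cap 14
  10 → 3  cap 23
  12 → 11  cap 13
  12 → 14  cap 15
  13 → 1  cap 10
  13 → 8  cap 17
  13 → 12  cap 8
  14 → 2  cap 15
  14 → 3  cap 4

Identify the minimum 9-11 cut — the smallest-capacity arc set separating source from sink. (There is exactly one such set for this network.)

Min-cut arcs: {(0,6), (0,11), (0,13), (1,4), (8,7), (9,5), (14,3)} (total capacity 25)

augment #1: 9→1→4→11 push 8
augment #2: 9→5→4→11 push 2
augment #3: 9→14→3→11 push 4
augment #4: 9→1→2→0→11 push 4
augment #5: 9→1→2→0→13→12→11 push 2
augment #6: 9→14→2→8→7→5→4→11 push 2
augment #7: 9→14→2→8→7→10→3→11 push 1
augment #8: 9→14→2→0→6→7→10→3→11 push 2
max flow = 25; residual-reachable set from 9 gives S-side
cut edges (S→T): {(0,6), (0,11), (0,13), (1,4), (8,7), (9,5), (14,3)} total cap 25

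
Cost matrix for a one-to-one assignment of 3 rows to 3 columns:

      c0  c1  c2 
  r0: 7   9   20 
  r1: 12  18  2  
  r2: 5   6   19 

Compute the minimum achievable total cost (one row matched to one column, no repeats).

Minimum assignment cost: 15

optimal assignment: row0→col0 (cost 7), row1→col2 (cost 2), row2→col1 (cost 6)
total = 7 + 2 + 6 = 15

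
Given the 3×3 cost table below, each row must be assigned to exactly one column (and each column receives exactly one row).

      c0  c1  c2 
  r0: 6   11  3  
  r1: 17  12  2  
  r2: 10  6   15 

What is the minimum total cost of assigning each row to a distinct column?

Minimum assignment cost: 14

optimal assignment: row0→col0 (cost 6), row1→col2 (cost 2), row2→col1 (cost 6)
total = 6 + 2 + 6 = 14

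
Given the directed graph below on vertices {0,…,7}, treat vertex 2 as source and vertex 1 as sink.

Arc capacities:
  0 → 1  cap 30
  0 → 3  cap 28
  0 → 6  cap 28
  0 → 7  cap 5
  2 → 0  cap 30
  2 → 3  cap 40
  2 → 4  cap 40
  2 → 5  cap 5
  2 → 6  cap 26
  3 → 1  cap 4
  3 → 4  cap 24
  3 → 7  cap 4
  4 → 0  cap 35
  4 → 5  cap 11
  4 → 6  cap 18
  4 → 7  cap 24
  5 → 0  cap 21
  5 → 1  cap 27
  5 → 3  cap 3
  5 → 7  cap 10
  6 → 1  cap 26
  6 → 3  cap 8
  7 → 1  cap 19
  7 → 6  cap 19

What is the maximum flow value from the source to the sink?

augment #1: 2→0→1 bottleneck 30, total now 30
augment #2: 2→3→1 bottleneck 4, total now 34
augment #3: 2→5→1 bottleneck 5, total now 39
augment #4: 2→6→1 bottleneck 26, total now 65
augment #5: 2→3→7→1 bottleneck 4, total now 69
augment #6: 2→4→5→1 bottleneck 11, total now 80
augment #7: 2→4→7→1 bottleneck 15, total now 95

Maximum flow value: 95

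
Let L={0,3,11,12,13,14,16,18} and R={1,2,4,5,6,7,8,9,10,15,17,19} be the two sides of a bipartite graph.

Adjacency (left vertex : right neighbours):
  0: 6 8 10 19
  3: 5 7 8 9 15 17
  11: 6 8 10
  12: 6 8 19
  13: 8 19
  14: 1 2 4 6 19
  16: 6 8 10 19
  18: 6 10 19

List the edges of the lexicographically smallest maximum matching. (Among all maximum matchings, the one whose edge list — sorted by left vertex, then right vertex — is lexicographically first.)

Lex-smallest maximum matching: {(0,6), (3,5), (11,8), (12,19), (14,1), (16,10)}

|M| = 6 (so the lex-smallest maximum matching has 6 edges)
process left vertices in ascending order; for each, take the smallest-labelled available neighbour that still permits 6 edges overall, or leave it unmatched if none does
lex-smallest matching: {0-6, 3-5, 11-8, 12-19, 14-1, 16-10}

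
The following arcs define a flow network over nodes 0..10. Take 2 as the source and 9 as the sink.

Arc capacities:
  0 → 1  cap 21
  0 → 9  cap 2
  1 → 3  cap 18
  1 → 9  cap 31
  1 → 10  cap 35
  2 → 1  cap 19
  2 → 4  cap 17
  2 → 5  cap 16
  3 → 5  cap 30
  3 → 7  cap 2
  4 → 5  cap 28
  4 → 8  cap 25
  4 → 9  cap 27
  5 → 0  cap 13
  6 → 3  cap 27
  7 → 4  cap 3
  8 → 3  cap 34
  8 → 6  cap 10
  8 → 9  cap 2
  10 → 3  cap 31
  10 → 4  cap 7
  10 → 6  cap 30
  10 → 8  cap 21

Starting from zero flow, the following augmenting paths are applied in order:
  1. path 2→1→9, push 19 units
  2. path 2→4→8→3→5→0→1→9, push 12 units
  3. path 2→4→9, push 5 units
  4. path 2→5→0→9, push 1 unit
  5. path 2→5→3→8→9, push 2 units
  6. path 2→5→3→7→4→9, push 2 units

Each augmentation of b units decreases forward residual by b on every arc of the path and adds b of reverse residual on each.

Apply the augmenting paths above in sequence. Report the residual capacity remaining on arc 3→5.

after path 1 (2→1→9, push 19): res(3,5)=30
after path 2 (2→4→8→3→5→0→1→9, push 12): res(3,5)=18
after path 3 (2→4→9, push 5): res(3,5)=18
after path 4 (2→5→0→9, push 1): res(3,5)=18
after path 5 (2→5→3→8→9, push 2): res(3,5)=20
after path 6 (2→5→3→7→4→9, push 2): res(3,5)=22

Residual capacity of (3,5): 22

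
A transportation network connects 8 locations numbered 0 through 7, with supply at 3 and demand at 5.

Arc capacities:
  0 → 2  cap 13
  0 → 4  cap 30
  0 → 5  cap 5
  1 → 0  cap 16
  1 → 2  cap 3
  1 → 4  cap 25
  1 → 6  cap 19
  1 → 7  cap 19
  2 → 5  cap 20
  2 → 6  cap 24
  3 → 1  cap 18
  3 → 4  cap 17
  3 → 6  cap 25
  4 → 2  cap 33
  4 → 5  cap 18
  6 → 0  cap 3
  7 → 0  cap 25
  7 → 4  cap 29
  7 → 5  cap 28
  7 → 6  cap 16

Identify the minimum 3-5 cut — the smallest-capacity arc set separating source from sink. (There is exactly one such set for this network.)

Min-cut arcs: {(3,1), (3,4), (6,0)} (total capacity 38)

augment #1: 3→4→5 push 17
augment #2: 3→1→0→5 push 5
augment #3: 3→1→2→5 push 3
augment #4: 3→1→4→5 push 1
augment #5: 3→1→7→5 push 9
augment #6: 3→6→0→2→5 push 3
max flow = 38; residual-reachable set from 3 gives S-side
cut edges (S→T): {(3,1), (3,4), (6,0)} total cap 38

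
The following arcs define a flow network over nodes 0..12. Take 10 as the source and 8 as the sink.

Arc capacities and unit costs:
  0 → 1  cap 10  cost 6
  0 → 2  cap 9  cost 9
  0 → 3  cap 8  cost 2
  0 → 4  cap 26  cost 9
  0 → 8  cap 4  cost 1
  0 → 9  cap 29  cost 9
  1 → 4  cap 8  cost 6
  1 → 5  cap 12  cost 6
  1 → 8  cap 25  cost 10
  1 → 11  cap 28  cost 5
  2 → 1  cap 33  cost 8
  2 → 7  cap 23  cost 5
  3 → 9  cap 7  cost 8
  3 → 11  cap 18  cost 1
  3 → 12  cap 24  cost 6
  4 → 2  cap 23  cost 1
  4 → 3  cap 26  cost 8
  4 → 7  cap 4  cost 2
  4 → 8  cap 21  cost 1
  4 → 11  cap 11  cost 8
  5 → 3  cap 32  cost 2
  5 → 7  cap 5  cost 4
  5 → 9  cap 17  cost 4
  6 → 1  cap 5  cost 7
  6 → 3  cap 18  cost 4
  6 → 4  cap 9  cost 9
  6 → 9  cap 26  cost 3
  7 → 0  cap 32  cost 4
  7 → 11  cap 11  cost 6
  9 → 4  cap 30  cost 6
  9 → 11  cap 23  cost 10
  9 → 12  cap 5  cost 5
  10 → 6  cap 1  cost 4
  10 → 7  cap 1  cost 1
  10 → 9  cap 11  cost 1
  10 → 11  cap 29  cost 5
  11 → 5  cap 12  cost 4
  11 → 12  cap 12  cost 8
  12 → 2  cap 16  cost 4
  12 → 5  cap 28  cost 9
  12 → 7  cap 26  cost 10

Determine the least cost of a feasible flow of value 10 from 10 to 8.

shortest-cost path #1: 10→7→0→8 push 1 @ unit cost 6 (adds 6)
shortest-cost path #2: 10→9→4→8 push 9 @ unit cost 8 (adds 72)
total cost = 78

Minimum cost for 10 units: 78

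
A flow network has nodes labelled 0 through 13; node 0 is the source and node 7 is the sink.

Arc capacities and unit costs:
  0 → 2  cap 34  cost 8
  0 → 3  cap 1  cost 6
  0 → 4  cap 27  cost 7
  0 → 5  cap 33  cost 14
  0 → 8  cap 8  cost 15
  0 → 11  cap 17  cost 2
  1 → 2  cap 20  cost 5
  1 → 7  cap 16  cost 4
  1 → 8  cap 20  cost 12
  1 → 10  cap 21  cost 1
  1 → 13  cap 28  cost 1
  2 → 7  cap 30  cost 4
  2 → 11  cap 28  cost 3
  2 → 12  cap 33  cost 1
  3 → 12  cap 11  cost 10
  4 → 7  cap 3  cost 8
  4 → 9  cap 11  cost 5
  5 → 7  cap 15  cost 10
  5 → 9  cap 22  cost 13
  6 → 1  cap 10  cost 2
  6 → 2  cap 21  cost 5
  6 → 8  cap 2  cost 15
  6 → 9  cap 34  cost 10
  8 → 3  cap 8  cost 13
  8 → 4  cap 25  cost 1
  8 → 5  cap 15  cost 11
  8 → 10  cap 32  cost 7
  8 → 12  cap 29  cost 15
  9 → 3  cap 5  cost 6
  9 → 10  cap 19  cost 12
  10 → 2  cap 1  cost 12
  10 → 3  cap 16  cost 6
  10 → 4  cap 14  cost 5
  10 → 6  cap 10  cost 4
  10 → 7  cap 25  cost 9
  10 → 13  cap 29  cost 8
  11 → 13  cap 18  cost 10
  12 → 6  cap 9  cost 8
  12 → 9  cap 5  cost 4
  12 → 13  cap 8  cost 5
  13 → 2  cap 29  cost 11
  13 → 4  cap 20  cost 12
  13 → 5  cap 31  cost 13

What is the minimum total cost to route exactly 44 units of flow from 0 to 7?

shortest-cost path #1: 0→2→7 push 30 @ unit cost 12 (adds 360)
shortest-cost path #2: 0→4→7 push 3 @ unit cost 15 (adds 45)
shortest-cost path #3: 0→2→12→6→1→7 push 4 @ unit cost 23 (adds 92)
shortest-cost path #4: 0→5→7 push 7 @ unit cost 24 (adds 168)
total cost = 665

Minimum cost for 44 units: 665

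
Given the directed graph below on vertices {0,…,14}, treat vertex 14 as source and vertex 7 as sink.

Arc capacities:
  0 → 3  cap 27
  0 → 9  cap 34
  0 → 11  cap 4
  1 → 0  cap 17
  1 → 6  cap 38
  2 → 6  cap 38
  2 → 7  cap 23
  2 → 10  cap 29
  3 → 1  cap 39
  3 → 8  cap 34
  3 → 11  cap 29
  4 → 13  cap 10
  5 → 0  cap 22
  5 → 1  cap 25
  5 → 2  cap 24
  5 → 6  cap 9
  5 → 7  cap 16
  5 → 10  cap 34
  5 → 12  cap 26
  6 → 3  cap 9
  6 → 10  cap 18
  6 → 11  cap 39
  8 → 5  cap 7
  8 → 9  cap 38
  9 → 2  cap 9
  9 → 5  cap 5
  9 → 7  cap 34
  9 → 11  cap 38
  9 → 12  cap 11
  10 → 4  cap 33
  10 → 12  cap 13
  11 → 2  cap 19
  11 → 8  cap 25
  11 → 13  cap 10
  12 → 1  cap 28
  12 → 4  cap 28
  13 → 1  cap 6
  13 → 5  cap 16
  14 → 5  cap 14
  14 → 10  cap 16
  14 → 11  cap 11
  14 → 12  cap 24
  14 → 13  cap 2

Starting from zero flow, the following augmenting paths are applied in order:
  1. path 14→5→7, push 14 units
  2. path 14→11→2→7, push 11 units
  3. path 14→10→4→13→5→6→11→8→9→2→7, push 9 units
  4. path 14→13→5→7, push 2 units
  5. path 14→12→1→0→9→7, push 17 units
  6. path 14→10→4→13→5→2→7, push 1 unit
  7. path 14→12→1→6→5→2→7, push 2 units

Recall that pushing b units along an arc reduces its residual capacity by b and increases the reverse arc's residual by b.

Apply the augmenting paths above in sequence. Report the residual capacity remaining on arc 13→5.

after path 1 (14→5→7, push 14): res(13,5)=16
after path 2 (14→11→2→7, push 11): res(13,5)=16
after path 3 (14→10→4→13→5→6→11→8→9→2→7, push 9): res(13,5)=7
after path 4 (14→13→5→7, push 2): res(13,5)=5
after path 5 (14→12→1→0→9→7, push 17): res(13,5)=5
after path 6 (14→10→4→13→5→2→7, push 1): res(13,5)=4
after path 7 (14→12→1→6→5→2→7, push 2): res(13,5)=4

Residual capacity of (13,5): 4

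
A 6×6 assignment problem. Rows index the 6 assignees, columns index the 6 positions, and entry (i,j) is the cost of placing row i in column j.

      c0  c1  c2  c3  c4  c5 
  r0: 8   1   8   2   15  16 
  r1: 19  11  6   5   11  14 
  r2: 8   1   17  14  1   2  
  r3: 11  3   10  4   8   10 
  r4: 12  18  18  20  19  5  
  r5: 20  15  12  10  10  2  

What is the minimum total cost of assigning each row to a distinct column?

Minimum assignment cost: 26

one of 2 optimal assignments: row0→col1 (cost 1), row1→col2 (cost 6), row2→col4 (cost 1), row3→col3 (cost 4), row4→col0 (cost 12), row5→col5 (cost 2)
total = 1 + 6 + 1 + 4 + 12 + 2 = 26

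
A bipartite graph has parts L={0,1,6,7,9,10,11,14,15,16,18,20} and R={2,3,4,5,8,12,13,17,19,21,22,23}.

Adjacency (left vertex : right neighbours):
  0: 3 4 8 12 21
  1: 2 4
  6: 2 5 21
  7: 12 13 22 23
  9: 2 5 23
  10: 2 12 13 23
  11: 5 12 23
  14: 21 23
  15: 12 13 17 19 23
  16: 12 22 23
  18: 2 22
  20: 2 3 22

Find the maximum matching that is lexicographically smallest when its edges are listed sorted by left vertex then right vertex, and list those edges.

|M| = 11 (so the lex-smallest maximum matching has 11 edges)
process left vertices in ascending order; for each, take the smallest-labelled available neighbour that still permits 11 edges overall, or leave it unmatched if none does
lex-smallest matching: {0-8, 1-4, 6-2, 7-12, 9-5, 10-13, 11-23, 14-21, 15-17, 16-22, 20-3}

Lex-smallest maximum matching: {(0,8), (1,4), (6,2), (7,12), (9,5), (10,13), (11,23), (14,21), (15,17), (16,22), (20,3)}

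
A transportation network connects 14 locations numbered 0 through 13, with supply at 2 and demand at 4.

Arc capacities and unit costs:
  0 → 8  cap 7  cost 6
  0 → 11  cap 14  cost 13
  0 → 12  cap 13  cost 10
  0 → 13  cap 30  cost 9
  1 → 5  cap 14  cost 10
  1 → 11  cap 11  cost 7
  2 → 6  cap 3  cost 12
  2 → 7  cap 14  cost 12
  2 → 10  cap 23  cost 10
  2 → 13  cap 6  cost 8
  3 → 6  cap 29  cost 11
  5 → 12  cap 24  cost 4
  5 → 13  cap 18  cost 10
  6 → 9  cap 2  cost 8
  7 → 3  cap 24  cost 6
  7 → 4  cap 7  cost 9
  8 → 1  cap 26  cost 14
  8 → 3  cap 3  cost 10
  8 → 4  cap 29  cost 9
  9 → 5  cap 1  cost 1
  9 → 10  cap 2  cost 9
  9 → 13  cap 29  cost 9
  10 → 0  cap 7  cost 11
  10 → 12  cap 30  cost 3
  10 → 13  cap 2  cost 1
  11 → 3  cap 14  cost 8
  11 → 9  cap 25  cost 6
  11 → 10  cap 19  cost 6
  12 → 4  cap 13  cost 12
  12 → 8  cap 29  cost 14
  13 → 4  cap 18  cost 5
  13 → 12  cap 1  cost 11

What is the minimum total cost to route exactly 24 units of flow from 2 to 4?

Minimum cost for 24 units: 482

shortest-cost path #1: 2→13→4 push 6 @ unit cost 13 (adds 78)
shortest-cost path #2: 2→10→13→4 push 2 @ unit cost 16 (adds 32)
shortest-cost path #3: 2→7→4 push 7 @ unit cost 21 (adds 147)
shortest-cost path #4: 2→10→12→4 push 9 @ unit cost 25 (adds 225)
total cost = 482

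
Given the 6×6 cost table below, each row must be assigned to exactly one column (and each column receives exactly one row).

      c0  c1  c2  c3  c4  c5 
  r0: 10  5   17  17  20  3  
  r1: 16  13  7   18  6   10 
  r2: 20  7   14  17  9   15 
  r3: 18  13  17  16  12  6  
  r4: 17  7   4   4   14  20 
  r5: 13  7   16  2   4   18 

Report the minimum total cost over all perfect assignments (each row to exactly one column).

Minimum assignment cost: 35

optimal assignment: row0→col0 (cost 10), row1→col4 (cost 6), row2→col1 (cost 7), row3→col5 (cost 6), row4→col2 (cost 4), row5→col3 (cost 2)
total = 10 + 6 + 7 + 6 + 4 + 2 = 35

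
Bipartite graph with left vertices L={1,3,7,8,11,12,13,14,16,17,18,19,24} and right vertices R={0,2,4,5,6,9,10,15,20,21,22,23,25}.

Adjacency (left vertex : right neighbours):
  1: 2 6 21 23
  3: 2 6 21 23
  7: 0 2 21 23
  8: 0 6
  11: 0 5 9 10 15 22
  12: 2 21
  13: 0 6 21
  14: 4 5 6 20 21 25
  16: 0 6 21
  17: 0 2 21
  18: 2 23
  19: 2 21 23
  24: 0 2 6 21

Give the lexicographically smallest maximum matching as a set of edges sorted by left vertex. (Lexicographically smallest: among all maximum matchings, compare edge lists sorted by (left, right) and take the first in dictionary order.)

|M| = 7 (so the lex-smallest maximum matching has 7 edges)
process left vertices in ascending order; for each, take the smallest-labelled available neighbour that still permits 7 edges overall, or leave it unmatched if none does
lex-smallest matching: {1-2, 3-6, 7-0, 11-5, 12-21, 14-4, 18-23}

Lex-smallest maximum matching: {(1,2), (3,6), (7,0), (11,5), (12,21), (14,4), (18,23)}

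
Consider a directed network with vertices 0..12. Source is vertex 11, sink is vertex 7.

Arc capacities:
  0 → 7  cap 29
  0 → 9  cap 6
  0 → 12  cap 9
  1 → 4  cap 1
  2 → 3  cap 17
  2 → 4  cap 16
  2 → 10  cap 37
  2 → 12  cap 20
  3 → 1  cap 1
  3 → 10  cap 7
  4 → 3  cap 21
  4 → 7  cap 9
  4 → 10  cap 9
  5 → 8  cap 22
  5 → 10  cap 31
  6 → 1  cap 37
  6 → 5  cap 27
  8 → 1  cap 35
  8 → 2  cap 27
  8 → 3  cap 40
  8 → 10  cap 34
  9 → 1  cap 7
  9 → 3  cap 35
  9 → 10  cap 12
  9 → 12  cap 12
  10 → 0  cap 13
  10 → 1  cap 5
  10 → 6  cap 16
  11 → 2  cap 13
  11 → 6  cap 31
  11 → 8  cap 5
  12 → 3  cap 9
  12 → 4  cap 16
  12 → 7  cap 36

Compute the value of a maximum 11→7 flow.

Maximum flow value: 42

augment #1: 11→2→4→7 bottleneck 9, total now 9
augment #2: 11→2→12→7 bottleneck 4, total now 13
augment #3: 11→8→2→12→7 bottleneck 5, total now 18
augment #4: 11→6→5→10→0→7 bottleneck 13, total now 31
augment #5: 11→6→1→4→2→12→7 bottleneck 1, total now 32
augment #6: 11→6→5→8→2→12→7 bottleneck 10, total now 42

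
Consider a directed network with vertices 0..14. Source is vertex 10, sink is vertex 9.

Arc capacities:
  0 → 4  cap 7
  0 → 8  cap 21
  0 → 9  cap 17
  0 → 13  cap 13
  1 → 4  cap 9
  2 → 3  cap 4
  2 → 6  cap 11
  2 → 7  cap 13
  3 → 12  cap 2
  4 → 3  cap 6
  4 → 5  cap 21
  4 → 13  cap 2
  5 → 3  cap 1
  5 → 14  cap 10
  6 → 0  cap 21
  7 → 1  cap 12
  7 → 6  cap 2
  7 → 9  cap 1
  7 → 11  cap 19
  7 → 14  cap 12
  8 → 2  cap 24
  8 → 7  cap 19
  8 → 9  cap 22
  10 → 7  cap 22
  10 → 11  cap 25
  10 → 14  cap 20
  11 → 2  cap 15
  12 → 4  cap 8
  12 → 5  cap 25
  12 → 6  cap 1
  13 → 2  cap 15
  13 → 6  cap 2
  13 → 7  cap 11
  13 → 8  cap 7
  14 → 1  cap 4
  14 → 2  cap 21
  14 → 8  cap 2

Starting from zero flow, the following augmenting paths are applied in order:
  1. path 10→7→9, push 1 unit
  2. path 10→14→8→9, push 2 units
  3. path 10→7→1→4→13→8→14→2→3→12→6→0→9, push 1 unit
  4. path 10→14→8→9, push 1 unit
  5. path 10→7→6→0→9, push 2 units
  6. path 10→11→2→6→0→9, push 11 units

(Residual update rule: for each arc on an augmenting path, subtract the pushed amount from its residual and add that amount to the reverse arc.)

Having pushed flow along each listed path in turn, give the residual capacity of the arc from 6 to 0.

Residual capacity of (6,0): 7

after path 1 (10→7→9, push 1): res(6,0)=21
after path 2 (10→14→8→9, push 2): res(6,0)=21
after path 3 (10→7→1→4→13→8→14→2→3→12→6→0→9, push 1): res(6,0)=20
after path 4 (10→14→8→9, push 1): res(6,0)=20
after path 5 (10→7→6→0→9, push 2): res(6,0)=18
after path 6 (10→11→2→6→0→9, push 11): res(6,0)=7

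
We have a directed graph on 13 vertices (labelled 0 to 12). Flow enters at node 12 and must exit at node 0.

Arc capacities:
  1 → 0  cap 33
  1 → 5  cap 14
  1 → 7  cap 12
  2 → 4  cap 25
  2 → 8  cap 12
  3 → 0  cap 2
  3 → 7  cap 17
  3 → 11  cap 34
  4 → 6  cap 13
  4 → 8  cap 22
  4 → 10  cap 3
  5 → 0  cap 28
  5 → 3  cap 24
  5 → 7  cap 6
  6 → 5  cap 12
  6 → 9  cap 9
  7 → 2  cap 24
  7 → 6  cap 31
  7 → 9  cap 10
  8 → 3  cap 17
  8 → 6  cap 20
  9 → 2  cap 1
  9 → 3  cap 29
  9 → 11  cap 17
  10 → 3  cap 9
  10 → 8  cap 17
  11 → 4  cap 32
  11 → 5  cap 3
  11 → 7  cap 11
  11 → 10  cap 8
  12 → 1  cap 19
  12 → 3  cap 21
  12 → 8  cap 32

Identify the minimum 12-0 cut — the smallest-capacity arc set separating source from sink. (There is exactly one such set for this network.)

augment #1: 12→1→0 push 19
augment #2: 12→3→0 push 2
augment #3: 12→3→11→5→0 push 3
augment #4: 12→8→6→5→0 push 12
max flow = 36; residual-reachable set from 12 gives S-side
cut edges (S→T): {(3,0), (6,5), (11,5), (12,1)} total cap 36

Min-cut arcs: {(3,0), (6,5), (11,5), (12,1)} (total capacity 36)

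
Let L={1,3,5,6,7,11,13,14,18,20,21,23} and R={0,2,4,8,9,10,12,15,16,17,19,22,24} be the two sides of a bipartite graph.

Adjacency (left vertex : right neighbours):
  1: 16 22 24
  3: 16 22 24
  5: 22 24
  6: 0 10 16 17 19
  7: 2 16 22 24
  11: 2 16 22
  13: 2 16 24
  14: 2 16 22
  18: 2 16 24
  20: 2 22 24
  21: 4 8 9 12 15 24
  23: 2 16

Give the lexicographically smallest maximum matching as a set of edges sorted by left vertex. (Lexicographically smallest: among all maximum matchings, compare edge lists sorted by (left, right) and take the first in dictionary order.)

|M| = 6 (so the lex-smallest maximum matching has 6 edges)
process left vertices in ascending order; for each, take the smallest-labelled available neighbour that still permits 6 edges overall, or leave it unmatched if none does
lex-smallest matching: {1-16, 3-22, 5-24, 6-0, 7-2, 21-4}

Lex-smallest maximum matching: {(1,16), (3,22), (5,24), (6,0), (7,2), (21,4)}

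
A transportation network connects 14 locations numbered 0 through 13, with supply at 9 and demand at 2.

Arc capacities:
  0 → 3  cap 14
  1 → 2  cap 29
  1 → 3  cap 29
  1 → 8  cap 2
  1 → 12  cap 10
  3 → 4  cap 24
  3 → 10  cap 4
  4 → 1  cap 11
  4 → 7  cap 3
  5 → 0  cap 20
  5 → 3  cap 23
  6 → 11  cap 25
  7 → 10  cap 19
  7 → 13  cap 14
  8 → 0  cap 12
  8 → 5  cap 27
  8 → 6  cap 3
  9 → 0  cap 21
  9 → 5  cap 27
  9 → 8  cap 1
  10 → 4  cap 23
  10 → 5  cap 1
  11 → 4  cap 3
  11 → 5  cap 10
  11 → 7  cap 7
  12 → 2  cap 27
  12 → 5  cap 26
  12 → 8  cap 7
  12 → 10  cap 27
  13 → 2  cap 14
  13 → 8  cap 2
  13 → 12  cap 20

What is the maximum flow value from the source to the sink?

Maximum flow value: 15

augment #1: 9→0→3→4→1→2 bottleneck 11, total now 11
augment #2: 9→0→3→4→7→13→2 bottleneck 3, total now 14
augment #3: 9→8→6→11→7→13→2 bottleneck 1, total now 15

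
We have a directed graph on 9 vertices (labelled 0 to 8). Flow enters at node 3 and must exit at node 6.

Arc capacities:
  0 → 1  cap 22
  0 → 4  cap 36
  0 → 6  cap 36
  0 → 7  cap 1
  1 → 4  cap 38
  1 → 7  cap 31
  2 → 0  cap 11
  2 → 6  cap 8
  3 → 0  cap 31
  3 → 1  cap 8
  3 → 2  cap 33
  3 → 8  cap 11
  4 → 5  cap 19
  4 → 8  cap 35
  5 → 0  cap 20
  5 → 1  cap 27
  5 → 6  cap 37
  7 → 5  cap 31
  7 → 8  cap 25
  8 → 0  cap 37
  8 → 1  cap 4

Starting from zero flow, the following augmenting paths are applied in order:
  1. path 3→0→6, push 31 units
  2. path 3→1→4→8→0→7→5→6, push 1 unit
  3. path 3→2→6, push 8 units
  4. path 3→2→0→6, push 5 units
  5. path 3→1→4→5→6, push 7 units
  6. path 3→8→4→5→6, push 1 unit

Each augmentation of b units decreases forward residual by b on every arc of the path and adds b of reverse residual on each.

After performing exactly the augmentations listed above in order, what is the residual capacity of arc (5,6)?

after path 1 (3→0→6, push 31): res(5,6)=37
after path 2 (3→1→4→8→0→7→5→6, push 1): res(5,6)=36
after path 3 (3→2→6, push 8): res(5,6)=36
after path 4 (3→2→0→6, push 5): res(5,6)=36
after path 5 (3→1→4→5→6, push 7): res(5,6)=29
after path 6 (3→8→4→5→6, push 1): res(5,6)=28

Residual capacity of (5,6): 28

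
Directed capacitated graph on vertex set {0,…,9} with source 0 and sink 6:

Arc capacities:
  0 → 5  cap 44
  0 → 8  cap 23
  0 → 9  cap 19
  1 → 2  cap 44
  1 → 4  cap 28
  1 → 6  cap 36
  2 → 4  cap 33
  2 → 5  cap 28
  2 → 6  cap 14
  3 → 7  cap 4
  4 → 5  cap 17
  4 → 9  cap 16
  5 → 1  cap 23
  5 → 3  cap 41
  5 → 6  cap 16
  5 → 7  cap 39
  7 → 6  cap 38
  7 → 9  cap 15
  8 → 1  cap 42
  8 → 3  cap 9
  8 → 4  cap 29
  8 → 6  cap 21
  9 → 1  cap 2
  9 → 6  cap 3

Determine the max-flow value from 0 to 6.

Maximum flow value: 72

augment #1: 0→5→6 bottleneck 16, total now 16
augment #2: 0→8→6 bottleneck 21, total now 37
augment #3: 0→9→6 bottleneck 3, total now 40
augment #4: 0→5→1→6 bottleneck 23, total now 63
augment #5: 0→5→7→6 bottleneck 5, total now 68
augment #6: 0→8→1→6 bottleneck 2, total now 70
augment #7: 0→9→1→6 bottleneck 2, total now 72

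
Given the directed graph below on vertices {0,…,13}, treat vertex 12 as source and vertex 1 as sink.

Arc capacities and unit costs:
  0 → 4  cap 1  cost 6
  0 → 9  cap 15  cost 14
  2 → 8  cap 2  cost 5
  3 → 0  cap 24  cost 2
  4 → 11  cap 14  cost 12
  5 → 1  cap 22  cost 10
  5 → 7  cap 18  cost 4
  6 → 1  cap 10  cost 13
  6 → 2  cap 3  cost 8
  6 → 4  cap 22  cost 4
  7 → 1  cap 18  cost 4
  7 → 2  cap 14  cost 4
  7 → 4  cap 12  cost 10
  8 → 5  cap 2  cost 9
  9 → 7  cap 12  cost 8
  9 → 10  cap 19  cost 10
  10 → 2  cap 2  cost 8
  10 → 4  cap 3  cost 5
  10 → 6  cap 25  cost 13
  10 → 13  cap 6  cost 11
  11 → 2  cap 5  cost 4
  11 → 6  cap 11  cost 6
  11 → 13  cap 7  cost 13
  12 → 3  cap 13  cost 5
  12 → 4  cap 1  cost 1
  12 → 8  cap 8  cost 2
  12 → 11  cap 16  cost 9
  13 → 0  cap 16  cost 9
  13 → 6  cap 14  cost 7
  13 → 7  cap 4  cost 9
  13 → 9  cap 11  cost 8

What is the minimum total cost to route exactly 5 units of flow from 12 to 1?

shortest-cost path #1: 12→8→5→7→1 push 2 @ unit cost 19 (adds 38)
shortest-cost path #2: 12→11→6→1 push 3 @ unit cost 28 (adds 84)
total cost = 122

Minimum cost for 5 units: 122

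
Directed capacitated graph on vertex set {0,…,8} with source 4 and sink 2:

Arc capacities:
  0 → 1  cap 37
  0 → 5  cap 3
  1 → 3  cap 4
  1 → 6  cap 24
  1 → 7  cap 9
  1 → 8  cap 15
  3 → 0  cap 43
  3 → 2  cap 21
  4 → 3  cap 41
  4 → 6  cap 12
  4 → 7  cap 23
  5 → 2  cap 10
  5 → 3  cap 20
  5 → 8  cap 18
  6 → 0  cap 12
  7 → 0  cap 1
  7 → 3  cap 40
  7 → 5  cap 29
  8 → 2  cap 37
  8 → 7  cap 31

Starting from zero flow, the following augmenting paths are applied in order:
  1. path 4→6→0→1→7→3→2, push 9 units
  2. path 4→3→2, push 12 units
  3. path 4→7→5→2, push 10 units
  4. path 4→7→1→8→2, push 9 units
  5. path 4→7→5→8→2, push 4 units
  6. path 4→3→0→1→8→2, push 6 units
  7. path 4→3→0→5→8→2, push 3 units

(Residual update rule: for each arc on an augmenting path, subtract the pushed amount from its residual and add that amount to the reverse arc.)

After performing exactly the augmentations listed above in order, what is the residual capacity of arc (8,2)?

Residual capacity of (8,2): 15

after path 1 (4→6→0→1→7→3→2, push 9): res(8,2)=37
after path 2 (4→3→2, push 12): res(8,2)=37
after path 3 (4→7→5→2, push 10): res(8,2)=37
after path 4 (4→7→1→8→2, push 9): res(8,2)=28
after path 5 (4→7→5→8→2, push 4): res(8,2)=24
after path 6 (4→3→0→1→8→2, push 6): res(8,2)=18
after path 7 (4→3→0→5→8→2, push 3): res(8,2)=15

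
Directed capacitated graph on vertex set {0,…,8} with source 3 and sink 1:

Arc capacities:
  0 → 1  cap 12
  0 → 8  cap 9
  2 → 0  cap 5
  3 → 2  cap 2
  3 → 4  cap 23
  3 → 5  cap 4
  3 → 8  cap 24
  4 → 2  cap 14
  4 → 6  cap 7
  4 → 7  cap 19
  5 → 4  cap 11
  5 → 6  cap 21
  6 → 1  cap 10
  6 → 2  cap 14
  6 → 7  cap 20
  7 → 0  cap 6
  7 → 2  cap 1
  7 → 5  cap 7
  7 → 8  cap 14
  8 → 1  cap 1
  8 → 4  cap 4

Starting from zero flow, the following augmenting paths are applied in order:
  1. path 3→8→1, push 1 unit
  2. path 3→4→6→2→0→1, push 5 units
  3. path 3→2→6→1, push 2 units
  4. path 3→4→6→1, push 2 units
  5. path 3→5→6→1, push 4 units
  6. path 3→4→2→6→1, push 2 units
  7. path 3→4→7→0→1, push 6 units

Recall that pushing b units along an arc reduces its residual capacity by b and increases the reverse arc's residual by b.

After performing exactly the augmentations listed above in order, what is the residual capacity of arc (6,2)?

Residual capacity of (6,2): 13

after path 1 (3→8→1, push 1): res(6,2)=14
after path 2 (3→4→6→2→0→1, push 5): res(6,2)=9
after path 3 (3→2→6→1, push 2): res(6,2)=11
after path 4 (3→4→6→1, push 2): res(6,2)=11
after path 5 (3→5→6→1, push 4): res(6,2)=11
after path 6 (3→4→2→6→1, push 2): res(6,2)=13
after path 7 (3→4→7→0→1, push 6): res(6,2)=13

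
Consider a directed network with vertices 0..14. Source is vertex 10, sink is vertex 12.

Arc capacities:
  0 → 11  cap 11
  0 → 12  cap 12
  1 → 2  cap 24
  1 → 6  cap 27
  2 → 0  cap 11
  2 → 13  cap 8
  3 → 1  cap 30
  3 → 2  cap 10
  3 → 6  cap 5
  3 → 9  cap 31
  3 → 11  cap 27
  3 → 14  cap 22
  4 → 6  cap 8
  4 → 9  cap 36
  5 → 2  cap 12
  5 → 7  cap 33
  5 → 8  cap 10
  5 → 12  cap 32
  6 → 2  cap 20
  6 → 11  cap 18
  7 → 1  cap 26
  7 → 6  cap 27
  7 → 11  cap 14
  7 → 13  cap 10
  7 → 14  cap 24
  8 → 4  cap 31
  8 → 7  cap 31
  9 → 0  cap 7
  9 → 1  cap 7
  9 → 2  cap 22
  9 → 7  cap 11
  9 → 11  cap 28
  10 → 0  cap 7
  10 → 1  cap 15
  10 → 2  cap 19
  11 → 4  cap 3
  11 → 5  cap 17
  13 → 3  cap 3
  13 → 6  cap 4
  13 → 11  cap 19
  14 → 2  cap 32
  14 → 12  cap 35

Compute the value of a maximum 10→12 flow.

Maximum flow value: 35

augment #1: 10→0→12 bottleneck 7, total now 7
augment #2: 10→2→0→12 bottleneck 5, total now 12
augment #3: 10→1→6→11→5→12 bottleneck 15, total now 27
augment #4: 10→2→0→11→5→12 bottleneck 2, total now 29
augment #5: 10→2→13→3→14→12 bottleneck 3, total now 32
augment #6: 10→2→0→11→4→9→7→14→12 bottleneck 3, total now 35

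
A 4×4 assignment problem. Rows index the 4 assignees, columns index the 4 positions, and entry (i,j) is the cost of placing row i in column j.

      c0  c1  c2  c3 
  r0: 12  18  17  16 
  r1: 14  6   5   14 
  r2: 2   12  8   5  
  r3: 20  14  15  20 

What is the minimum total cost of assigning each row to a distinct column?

optimal assignment: row0→col0 (cost 12), row1→col2 (cost 5), row2→col3 (cost 5), row3→col1 (cost 14)
total = 12 + 5 + 5 + 14 = 36

Minimum assignment cost: 36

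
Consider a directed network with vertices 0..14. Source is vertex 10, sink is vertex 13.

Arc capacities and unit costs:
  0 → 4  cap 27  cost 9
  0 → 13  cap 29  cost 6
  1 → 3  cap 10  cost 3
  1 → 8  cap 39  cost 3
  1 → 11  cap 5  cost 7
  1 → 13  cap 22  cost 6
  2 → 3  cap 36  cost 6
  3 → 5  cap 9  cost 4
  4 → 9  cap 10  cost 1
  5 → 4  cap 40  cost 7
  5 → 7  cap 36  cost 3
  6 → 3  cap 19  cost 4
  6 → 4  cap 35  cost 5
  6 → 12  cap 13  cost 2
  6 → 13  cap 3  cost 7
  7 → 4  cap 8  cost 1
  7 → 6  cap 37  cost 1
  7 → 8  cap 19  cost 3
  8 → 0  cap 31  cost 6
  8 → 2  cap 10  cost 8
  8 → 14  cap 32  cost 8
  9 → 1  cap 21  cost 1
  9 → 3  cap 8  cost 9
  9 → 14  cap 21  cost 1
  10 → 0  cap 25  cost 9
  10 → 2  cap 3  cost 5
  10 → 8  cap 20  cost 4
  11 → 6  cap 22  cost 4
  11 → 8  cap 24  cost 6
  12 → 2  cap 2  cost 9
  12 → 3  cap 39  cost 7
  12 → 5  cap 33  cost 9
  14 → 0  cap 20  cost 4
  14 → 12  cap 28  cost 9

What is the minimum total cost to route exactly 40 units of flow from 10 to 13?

Minimum cost for 40 units: 733

shortest-cost path #1: 10→0→13 push 25 @ unit cost 15 (adds 375)
shortest-cost path #2: 10→8→0→13 push 4 @ unit cost 16 (adds 64)
shortest-cost path #3: 10→2→3→5→7→6→13 push 3 @ unit cost 26 (adds 78)
shortest-cost path #4: 10→8→0→4→9→1→13 push 8 @ unit cost 27 (adds 216)
total cost = 733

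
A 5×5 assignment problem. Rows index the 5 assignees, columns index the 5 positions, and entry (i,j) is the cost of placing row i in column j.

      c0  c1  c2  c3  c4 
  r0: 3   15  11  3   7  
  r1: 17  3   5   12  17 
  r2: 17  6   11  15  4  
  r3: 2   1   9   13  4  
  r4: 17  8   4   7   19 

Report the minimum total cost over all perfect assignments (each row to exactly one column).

Minimum assignment cost: 16

optimal assignment: row0→col3 (cost 3), row1→col1 (cost 3), row2→col4 (cost 4), row3→col0 (cost 2), row4→col2 (cost 4)
total = 3 + 3 + 4 + 2 + 4 = 16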